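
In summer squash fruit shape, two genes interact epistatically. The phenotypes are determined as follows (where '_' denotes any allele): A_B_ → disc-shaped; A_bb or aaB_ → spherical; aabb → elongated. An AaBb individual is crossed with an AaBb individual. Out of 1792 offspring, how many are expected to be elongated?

Cross: AaBb × AaBb — consider each gene separately:
A gene: Aa × Aa → 1 AA, 2 Aa, 1 aa → 3 A_ : 1 aa (out of 4)
B gene: Bb × Bb → 1 BB, 2 Bb, 1 bb → 3 B_ : 1 bb (out of 4)
Genotype classes (out of 4 × 4 = 16): A_B_ = 3×3 = 9; A_bb = 3×1 = 3; aaB_ = 1×3 = 3; aabb = 1×1 = 1
Apply the phenotype rules: A_B_ (9) → disc-shaped; A_bb (3) + aaB_ (3) → spherical; aabb (1) → elongated
Phenotype counts (out of 16): 9 disc-shaped, 6 spherical, 1 elongated
elongated: 1 out of 16 → fraction 1/16
Expected count = 1/16 × 1792 = 112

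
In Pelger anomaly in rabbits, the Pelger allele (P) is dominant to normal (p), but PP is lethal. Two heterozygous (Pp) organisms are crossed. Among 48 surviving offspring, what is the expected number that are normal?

Cross: Pp × Pp
Punnett square offspring (before lethality): 1 PP, 2 Pp, 1 pp
The PP genotype is lethal (embryos die); surviving offspring: 2 Pp, 1 pp
normal: 1 out of 3 → fraction 1/3
Expected count = 1/3 × 48 = 16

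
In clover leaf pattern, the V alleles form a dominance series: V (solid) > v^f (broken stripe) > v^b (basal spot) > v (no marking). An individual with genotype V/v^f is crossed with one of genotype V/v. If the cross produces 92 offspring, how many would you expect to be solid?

Cross: V/v^f × V/v
Allele dominance: V > v^f > v^b > v
Offspring genotypes: 1 V/V, 1 V/v, 1 V/v^f, 1 v^f/v
Phenotype counts: 3 solid, 1 broken stripe
solid: 3 out of 4 → fraction 3/4
Expected count = 3/4 × 92 = 69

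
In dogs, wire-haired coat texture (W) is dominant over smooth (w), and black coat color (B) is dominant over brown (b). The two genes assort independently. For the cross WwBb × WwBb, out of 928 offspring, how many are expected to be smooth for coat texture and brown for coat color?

Dihybrid cross WwBb × WwBb — consider each gene separately:
coat texture: Ww × Ww → 1 WW, 2 Ww, 1 ww → 3 W_ : 1 ww (out of 4)
coat color: Bb × Bb → 1 BB, 2 Bb, 1 bb → 3 B_ : 1 bb (out of 4)
Looking for: smooth (ww) and brown (bb)
P(smooth) = 1/4, P(brown) = 1/4
P(both) = 1/4 × 1/4 = 1/16
Expected count = 1/16 × 928 = 58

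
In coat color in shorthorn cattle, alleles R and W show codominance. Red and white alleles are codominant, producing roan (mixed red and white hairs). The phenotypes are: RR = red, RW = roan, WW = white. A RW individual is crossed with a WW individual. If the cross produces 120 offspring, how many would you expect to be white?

Punnett square for RW × WW:
Offspring genotypes: 2 RW, 2 WW
Phenotype counts: 2 roan, 2 white
white: 2 out of 4 → fraction 1/2
Expected count = 1/2 × 120 = 60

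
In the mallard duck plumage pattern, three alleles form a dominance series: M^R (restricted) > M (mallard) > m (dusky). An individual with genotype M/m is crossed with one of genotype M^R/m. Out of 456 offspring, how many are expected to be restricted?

Cross: M/m × M^R/m
Allele dominance: M^R > M > m
Offspring genotypes: 1 M^R/M, 1 M/m, 1 M^R/m, 1 m/m
Phenotype counts: 2 restricted, 1 mallard, 1 dusky
restricted: 2 out of 4 → fraction 1/2
Expected count = 1/2 × 456 = 228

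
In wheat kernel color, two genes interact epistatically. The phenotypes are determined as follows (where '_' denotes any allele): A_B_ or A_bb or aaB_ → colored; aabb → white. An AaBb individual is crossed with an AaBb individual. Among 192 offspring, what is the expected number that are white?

Cross: AaBb × AaBb — consider each gene separately:
A gene: Aa × Aa → 1 AA, 2 Aa, 1 aa → 3 A_ : 1 aa (out of 4)
B gene: Bb × Bb → 1 BB, 2 Bb, 1 bb → 3 B_ : 1 bb (out of 4)
Genotype classes (out of 4 × 4 = 16): A_B_ = 3×3 = 9; A_bb = 3×1 = 3; aaB_ = 1×3 = 3; aabb = 1×1 = 1
Apply the phenotype rules: A_B_ (9) + A_bb (3) + aaB_ (3) → colored; aabb (1) → white
Phenotype counts (out of 16): 15 colored, 1 white
white: 1 out of 16 → fraction 1/16
Expected count = 1/16 × 192 = 12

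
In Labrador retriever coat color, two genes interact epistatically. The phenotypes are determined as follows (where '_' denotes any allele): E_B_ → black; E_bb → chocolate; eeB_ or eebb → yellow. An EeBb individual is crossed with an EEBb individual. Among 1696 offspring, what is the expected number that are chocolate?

Cross: EeBb × EEBb — consider each gene separately:
E gene: Ee × EE → 2 EE, 2 Ee → 4 E_ (out of 4)
B gene: Bb × Bb → 1 BB, 2 Bb, 1 bb → 3 B_ : 1 bb (out of 4)
Genotype classes (out of 4 × 4 = 16): E_B_ = 4×3 = 12; E_bb = 4×1 = 4
Apply the phenotype rules: E_B_ (12) → black; E_bb (4) → chocolate
Phenotype counts (out of 16): 12 black, 4 chocolate
chocolate: 4 out of 16 → fraction 1/4
Expected count = 1/4 × 1696 = 424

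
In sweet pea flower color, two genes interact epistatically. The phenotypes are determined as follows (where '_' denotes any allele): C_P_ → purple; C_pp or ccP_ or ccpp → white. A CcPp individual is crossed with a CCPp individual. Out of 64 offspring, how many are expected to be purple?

Cross: CcPp × CCPp — consider each gene separately:
C gene: Cc × CC → 2 CC, 2 Cc → 4 C_ (out of 4)
P gene: Pp × Pp → 1 PP, 2 Pp, 1 pp → 3 P_ : 1 pp (out of 4)
Genotype classes (out of 4 × 4 = 16): C_P_ = 4×3 = 12; C_pp = 4×1 = 4
Apply the phenotype rules: C_P_ (12) → purple; C_pp (4) → white
Phenotype counts (out of 16): 12 purple, 4 white
purple: 12 out of 16 → fraction 3/4
Expected count = 3/4 × 64 = 48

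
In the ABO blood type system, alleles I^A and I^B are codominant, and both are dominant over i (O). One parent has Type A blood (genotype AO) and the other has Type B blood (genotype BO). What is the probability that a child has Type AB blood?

Cross: AO × BO
Possible offspring genotypes: 1 AB, 1 AO, 1 BO, 1 OO
Blood type counts: 1 Type AB, 1 Type A, 1 Type B, 1 Type O
Probability of Type AB: 1/4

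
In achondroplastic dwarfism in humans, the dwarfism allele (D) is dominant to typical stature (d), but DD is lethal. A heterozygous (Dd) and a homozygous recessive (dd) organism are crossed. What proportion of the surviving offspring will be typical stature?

Cross: Dd × dd
Punnett square offspring (before lethality): 2 Dd, 2 dd
No DD offspring are produced in this cross.
typical stature: 2 out of 4
Probability: 2/4 = 1/2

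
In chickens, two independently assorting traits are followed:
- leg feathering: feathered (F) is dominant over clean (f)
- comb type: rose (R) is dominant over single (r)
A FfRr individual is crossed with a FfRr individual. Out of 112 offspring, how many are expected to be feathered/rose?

Dihybrid cross FfRr × FfRr — consider each gene separately:
leg feathering: Ff × Ff → 1 FF, 2 Ff, 1 ff → 3 F_ : 1 ff (out of 4)
comb type: Rr × Rr → 1 RR, 2 Rr, 1 rr → 3 R_ : 1 rr (out of 4)
Combine (counts out of 4 × 4 = 16): feathered/rose (F_R_) = 3×3 = 9; feathered/single (F_rr) = 3×1 = 3; clean/rose (ffR_) = 1×3 = 3; clean/single (ffrr) = 1×1 = 1
Phenotype counts (out of 16): 9 feathered/rose, 3 feathered/single, 3 clean/rose, 1 clean/single
feathered/rose: 9 out of 16 → fraction 9/16
Expected count = 9/16 × 112 = 63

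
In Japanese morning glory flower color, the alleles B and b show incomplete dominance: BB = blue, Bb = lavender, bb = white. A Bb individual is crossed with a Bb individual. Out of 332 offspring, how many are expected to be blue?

Punnett square for Bb × Bb:
Offspring genotypes: 1 BB, 2 Bb, 1 bb
Phenotype counts: 1 blue, 2 lavender, 1 white
blue: 1 out of 4 → fraction 1/4
Expected count = 1/4 × 332 = 83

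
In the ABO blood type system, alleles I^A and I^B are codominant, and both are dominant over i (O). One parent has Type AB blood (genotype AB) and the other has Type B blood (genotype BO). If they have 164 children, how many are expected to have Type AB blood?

Cross: AB × BO
Possible offspring genotypes: 1 AB, 1 AO, 1 BB, 1 BO
Blood type counts: 1 Type AB, 1 Type A, 2 Type B
Probability of Type AB: 1/4
Expected count = 1/4 × 164 = 41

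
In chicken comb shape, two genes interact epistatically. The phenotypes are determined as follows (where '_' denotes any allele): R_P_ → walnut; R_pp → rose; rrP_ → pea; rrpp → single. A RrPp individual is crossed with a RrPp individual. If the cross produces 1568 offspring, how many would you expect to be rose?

Cross: RrPp × RrPp — consider each gene separately:
R gene: Rr × Rr → 1 RR, 2 Rr, 1 rr → 3 R_ : 1 rr (out of 4)
P gene: Pp × Pp → 1 PP, 2 Pp, 1 pp → 3 P_ : 1 pp (out of 4)
Genotype classes (out of 4 × 4 = 16): R_P_ = 3×3 = 9; R_pp = 3×1 = 3; rrP_ = 1×3 = 3; rrpp = 1×1 = 1
Apply the phenotype rules: R_P_ (9) → walnut; R_pp (3) → rose; rrP_ (3) → pea; rrpp (1) → single
Phenotype counts (out of 16): 9 walnut, 3 rose, 3 pea, 1 single
rose: 3 out of 16 → fraction 3/16
Expected count = 3/16 × 1568 = 294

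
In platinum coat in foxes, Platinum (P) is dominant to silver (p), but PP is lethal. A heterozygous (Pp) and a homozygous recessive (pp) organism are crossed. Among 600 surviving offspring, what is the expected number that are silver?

Cross: Pp × pp
Punnett square offspring (before lethality): 2 Pp, 2 pp
No PP offspring are produced in this cross.
silver: 2 out of 4 → fraction 1/2
Expected count = 1/2 × 600 = 300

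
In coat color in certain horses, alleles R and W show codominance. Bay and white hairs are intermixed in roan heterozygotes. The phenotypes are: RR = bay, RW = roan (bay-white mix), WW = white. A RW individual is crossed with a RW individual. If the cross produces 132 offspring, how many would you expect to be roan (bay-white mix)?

Punnett square for RW × RW:
Offspring genotypes: 1 RR, 2 RW, 1 WW
Phenotype counts: 1 bay, 2 roan (bay-white mix), 1 white
roan (bay-white mix): 2 out of 4 → fraction 1/2
Expected count = 1/2 × 132 = 66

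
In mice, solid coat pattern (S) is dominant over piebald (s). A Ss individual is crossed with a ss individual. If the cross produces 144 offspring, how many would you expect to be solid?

Punnett square for Ss × ss:
Offspring genotypes: 2 Ss, 2 ss
solid: 2, piebald: 2
solid: 2 out of 4 → fraction 1/2
Expected count = 1/2 × 144 = 72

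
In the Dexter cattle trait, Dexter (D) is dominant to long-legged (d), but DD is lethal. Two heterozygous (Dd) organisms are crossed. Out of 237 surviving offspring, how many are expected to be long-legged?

Cross: Dd × Dd
Punnett square offspring (before lethality): 1 DD, 2 Dd, 1 dd
The DD genotype is lethal (embryos die); surviving offspring: 2 Dd, 1 dd
long-legged: 1 out of 3 → fraction 1/3
Expected count = 1/3 × 237 = 79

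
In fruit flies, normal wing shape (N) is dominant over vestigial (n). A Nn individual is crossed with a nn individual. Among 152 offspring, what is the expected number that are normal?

Punnett square for Nn × nn:
Offspring genotypes: 2 Nn, 2 nn
normal: 2, vestigial: 2
normal: 2 out of 4 → fraction 1/2
Expected count = 1/2 × 152 = 76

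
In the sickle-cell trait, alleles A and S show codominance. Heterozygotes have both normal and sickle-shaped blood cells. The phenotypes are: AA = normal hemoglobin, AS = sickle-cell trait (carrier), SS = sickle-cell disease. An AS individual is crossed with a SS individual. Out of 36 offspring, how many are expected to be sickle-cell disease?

Punnett square for AS × SS:
Offspring genotypes: 2 AS, 2 SS
Phenotype counts: 2 sickle-cell trait (carrier), 2 sickle-cell disease
sickle-cell disease: 2 out of 4 → fraction 1/2
Expected count = 1/2 × 36 = 18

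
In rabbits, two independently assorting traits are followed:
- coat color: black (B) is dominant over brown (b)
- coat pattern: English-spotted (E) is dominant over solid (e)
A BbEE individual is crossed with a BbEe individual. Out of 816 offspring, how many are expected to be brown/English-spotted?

Dihybrid cross BbEE × BbEe — consider each gene separately:
coat color: Bb × Bb → 1 BB, 2 Bb, 1 bb → 3 B_ : 1 bb (out of 4)
coat pattern: EE × Ee → 2 EE, 2 Ee → 4 E_ (out of 4)
Combine (counts out of 4 × 4 = 16): black/English-spotted (B_E_) = 3×4 = 12; brown/English-spotted (bbE_) = 1×4 = 4
Phenotype counts (out of 16): 12 black/English-spotted, 4 brown/English-spotted
brown/English-spotted: 4 out of 16 → fraction 1/4
Expected count = 1/4 × 816 = 204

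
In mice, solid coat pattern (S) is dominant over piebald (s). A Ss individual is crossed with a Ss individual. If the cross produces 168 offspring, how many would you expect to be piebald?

Punnett square for Ss × Ss:
Offspring genotypes: 1 SS, 2 Ss, 1 ss
solid: 3, piebald: 1
piebald: 1 out of 4 → fraction 1/4
Expected count = 1/4 × 168 = 42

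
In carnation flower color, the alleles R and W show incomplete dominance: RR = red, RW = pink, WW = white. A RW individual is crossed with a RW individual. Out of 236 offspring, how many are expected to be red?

Punnett square for RW × RW:
Offspring genotypes: 1 RR, 2 RW, 1 WW
Phenotype counts: 1 red, 2 pink, 1 white
red: 1 out of 4 → fraction 1/4
Expected count = 1/4 × 236 = 59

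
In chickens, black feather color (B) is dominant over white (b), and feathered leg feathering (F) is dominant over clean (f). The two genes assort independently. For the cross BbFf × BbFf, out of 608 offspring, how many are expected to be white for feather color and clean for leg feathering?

Dihybrid cross BbFf × BbFf — consider each gene separately:
feather color: Bb × Bb → 1 BB, 2 Bb, 1 bb → 3 B_ : 1 bb (out of 4)
leg feathering: Ff × Ff → 1 FF, 2 Ff, 1 ff → 3 F_ : 1 ff (out of 4)
Looking for: white (bb) and clean (ff)
P(white) = 1/4, P(clean) = 1/4
P(both) = 1/4 × 1/4 = 1/16
Expected count = 1/16 × 608 = 38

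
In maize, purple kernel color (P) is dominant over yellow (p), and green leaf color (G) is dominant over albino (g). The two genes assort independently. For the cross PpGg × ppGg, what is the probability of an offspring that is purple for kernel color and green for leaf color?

Dihybrid cross PpGg × ppGg — consider each gene separately:
kernel color: Pp × pp → 2 Pp, 2 pp → 2 P_ : 2 pp (out of 4)
leaf color: Gg × Gg → 1 GG, 2 Gg, 1 gg → 3 G_ : 1 gg (out of 4)
Looking for: purple (P_) and green (G_)
P(purple) = 2/4, P(green) = 3/4
P(both) = 2/4 × 3/4 = 6/16 = 3/8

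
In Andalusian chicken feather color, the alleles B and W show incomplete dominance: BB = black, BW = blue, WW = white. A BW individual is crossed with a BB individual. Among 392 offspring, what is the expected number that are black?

Punnett square for BW × BB:
Offspring genotypes: 2 BB, 2 BW
Phenotype counts: 2 black, 2 blue
black: 2 out of 4 → fraction 1/2
Expected count = 1/2 × 392 = 196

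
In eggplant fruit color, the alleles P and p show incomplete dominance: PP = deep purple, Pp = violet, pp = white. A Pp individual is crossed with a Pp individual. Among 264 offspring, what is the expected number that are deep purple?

Punnett square for Pp × Pp:
Offspring genotypes: 1 PP, 2 Pp, 1 pp
Phenotype counts: 1 deep purple, 2 violet, 1 white
deep purple: 1 out of 4 → fraction 1/4
Expected count = 1/4 × 264 = 66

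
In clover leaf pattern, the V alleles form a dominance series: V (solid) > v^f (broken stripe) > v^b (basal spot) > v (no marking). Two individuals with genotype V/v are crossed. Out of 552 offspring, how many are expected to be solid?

Cross: V/v × V/v
Allele dominance: V > v^f > v^b > v
Offspring genotypes: 1 V/V, 2 V/v, 1 v/v
Phenotype counts: 3 solid, 1 unmarked
solid: 3 out of 4 → fraction 3/4
Expected count = 3/4 × 552 = 414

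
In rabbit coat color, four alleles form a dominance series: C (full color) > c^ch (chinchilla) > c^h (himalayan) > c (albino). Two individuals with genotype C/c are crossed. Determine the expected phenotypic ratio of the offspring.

Cross: C/c × C/c
Allele dominance: C > c^ch > c^h > c
Offspring genotypes: 1 C/C, 2 C/c, 1 c/c
Phenotype counts: 3 full color, 1 albino
Ratio: 3 full color : 1 albino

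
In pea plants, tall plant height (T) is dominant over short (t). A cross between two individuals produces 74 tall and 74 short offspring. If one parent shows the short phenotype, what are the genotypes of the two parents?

Observed offspring: 74 tall, 74 short
The observed ratio simplifies to 1:1. One parent shows short, so its genotype must be tt. A 1:1 offspring split requires the other parent to be heterozygous (Tt).
Parent genotypes: tt × Tt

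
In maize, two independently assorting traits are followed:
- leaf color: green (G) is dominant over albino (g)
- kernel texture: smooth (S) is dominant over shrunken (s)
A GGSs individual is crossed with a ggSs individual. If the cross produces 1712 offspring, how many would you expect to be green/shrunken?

Dihybrid cross GGSs × ggSs — consider each gene separately:
leaf color: GG × gg → 4 Gg → 4 G_ (out of 4)
kernel texture: Ss × Ss → 1 SS, 2 Ss, 1 ss → 3 S_ : 1 ss (out of 4)
Combine (counts out of 4 × 4 = 16): green/smooth (G_S_) = 4×3 = 12; green/shrunken (G_ss) = 4×1 = 4
Phenotype counts (out of 16): 12 green/smooth, 4 green/shrunken
green/shrunken: 4 out of 16 → fraction 1/4
Expected count = 1/4 × 1712 = 428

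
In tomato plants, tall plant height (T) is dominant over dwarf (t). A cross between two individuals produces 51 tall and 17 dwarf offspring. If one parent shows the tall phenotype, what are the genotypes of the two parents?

Observed offspring: 51 tall, 17 dwarf
The observed ratio simplifies to 3:1. Dwarf (tt) offspring appear, so each parent must contribute one t allele. The parent stated to show tall carries T, so it is Tt. The other parent is then either Tt or tt: Tt × tt would give a 1:1 split, whereas Tt × Tt gives 3:1 — matching the data. So both parents are heterozygous (Tt × Tt).
Parent genotypes: Tt × Tt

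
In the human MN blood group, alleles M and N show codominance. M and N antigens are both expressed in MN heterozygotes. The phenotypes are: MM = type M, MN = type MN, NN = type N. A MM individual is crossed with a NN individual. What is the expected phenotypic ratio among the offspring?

Punnett square for MM × NN:
Offspring genotypes: 4 MN
Phenotype counts: 4 type MN
Ratio: all type MN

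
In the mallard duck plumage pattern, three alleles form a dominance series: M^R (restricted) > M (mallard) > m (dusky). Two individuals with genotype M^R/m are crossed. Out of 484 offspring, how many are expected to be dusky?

Cross: M^R/m × M^R/m
Allele dominance: M^R > M > m
Offspring genotypes: 1 M^R/M^R, 2 M^R/m, 1 m/m
Phenotype counts: 3 restricted, 1 dusky
dusky: 1 out of 4 → fraction 1/4
Expected count = 1/4 × 484 = 121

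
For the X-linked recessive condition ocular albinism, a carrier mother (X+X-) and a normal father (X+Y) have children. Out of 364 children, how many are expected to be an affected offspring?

Cross: X+X- × X+Y
Offspring: 1 X+X+, 1 X+Y, 1 X+X-, 1 X-Y
Probability of an affected offspring: 1/4
Expected count = 1/4 × 364 = 91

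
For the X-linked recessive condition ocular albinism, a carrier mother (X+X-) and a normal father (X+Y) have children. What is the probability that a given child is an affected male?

Cross: X+X- × X+Y
Offspring: 1 X+X+, 1 X+Y, 1 X+X-, 1 X-Y
Probability of an affected male: 1/4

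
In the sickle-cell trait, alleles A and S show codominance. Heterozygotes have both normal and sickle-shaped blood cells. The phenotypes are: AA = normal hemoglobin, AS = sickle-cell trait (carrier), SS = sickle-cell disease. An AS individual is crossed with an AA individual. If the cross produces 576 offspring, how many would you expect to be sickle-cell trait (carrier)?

Punnett square for AS × AA:
Offspring genotypes: 2 AA, 2 AS
Phenotype counts: 2 normal hemoglobin, 2 sickle-cell trait (carrier)
sickle-cell trait (carrier): 2 out of 4 → fraction 1/2
Expected count = 1/2 × 576 = 288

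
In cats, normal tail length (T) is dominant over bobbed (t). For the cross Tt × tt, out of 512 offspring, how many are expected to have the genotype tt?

Punnett square for Tt × tt:
Offspring genotypes: 2 Tt, 2 tt
Total offspring: 4
Count with target: 2
Probability: 2/4 = 1/2
Expected count = 1/2 × 512 = 256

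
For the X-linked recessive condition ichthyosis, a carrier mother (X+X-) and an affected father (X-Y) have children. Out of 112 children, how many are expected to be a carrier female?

Cross: X+X- × X-Y
Offspring: 1 X+X-, 1 X+Y, 1 X-X-, 1 X-Y
Probability of a carrier female: 1/4
Expected count = 1/4 × 112 = 28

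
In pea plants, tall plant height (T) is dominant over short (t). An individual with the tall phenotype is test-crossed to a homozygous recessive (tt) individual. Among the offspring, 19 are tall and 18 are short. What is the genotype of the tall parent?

Test cross: ? × tt
Offspring: 19 tall, 18 short — approximately 1:1.
A 1:1 ratio in a test cross indicates the unknown parent is heterozygous (Tt).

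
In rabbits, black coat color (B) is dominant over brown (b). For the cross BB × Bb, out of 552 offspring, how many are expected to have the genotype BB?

Punnett square for BB × Bb:
Offspring genotypes: 2 BB, 2 Bb
Total offspring: 4
Count with target: 2
Probability: 2/4 = 1/2
Expected count = 1/2 × 552 = 276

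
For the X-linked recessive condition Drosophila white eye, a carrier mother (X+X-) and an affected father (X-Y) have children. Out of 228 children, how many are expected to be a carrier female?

Cross: X+X- × X-Y
Offspring: 1 X+X-, 1 X+Y, 1 X-X-, 1 X-Y
Probability of a carrier female: 1/4
Expected count = 1/4 × 228 = 57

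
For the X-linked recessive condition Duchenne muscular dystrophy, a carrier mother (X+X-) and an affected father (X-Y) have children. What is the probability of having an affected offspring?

Cross: X+X- × X-Y
Offspring: 1 X+X-, 1 X+Y, 1 X-X-, 1 X-Y
Probability of an affected offspring: 2/4 = 1/2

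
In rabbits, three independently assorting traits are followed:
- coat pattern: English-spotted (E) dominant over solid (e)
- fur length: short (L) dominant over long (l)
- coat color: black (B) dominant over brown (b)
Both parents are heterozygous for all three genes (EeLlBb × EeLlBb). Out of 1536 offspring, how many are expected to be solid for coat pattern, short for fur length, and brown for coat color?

Trihybrid cross: EeLlBb × EeLlBb
Each trait segregates independently with a 3:1 phenotypic ratio, so each gene contributes 3/4 (dominant) or 1/4 (recessive).
Target: solid (coat pattern), short (fur length), brown (coat color)
Probability = product of independent per-trait probabilities
= 1/4 × 3/4 × 1/4 = 3/64
Expected count = 3/64 × 1536 = 72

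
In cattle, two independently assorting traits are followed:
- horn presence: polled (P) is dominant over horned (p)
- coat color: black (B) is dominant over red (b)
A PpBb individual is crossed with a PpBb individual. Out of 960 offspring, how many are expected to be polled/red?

Dihybrid cross PpBb × PpBb — consider each gene separately:
horn presence: Pp × Pp → 1 PP, 2 Pp, 1 pp → 3 P_ : 1 pp (out of 4)
coat color: Bb × Bb → 1 BB, 2 Bb, 1 bb → 3 B_ : 1 bb (out of 4)
Combine (counts out of 4 × 4 = 16): polled/black (P_B_) = 3×3 = 9; polled/red (P_bb) = 3×1 = 3; horned/black (ppB_) = 1×3 = 3; horned/red (ppbb) = 1×1 = 1
Phenotype counts (out of 16): 9 polled/black, 3 polled/red, 3 horned/black, 1 horned/red
polled/red: 3 out of 16 → fraction 3/16
Expected count = 3/16 × 960 = 180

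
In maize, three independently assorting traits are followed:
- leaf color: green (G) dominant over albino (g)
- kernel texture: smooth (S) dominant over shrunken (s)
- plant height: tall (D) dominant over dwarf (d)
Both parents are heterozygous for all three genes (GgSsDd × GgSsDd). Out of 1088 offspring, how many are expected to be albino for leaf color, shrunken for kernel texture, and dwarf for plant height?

Trihybrid cross: GgSsDd × GgSsDd
Each trait segregates independently with a 3:1 phenotypic ratio, so each gene contributes 3/4 (dominant) or 1/4 (recessive).
Target: albino (leaf color), shrunken (kernel texture), dwarf (plant height)
Probability = product of independent per-trait probabilities
= 1/4 × 1/4 × 1/4 = 1/64
Expected count = 1/64 × 1088 = 17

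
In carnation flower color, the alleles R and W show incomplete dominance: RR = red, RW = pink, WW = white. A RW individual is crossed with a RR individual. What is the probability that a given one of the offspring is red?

Punnett square for RW × RR:
Offspring genotypes: 2 RR, 2 RW
Phenotype counts: 2 red, 2 pink
red: 2 out of 4
Probability: 2/4 = 1/2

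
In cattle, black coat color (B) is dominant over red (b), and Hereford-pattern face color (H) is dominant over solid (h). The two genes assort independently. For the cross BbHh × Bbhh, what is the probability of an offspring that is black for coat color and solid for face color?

Dihybrid cross BbHh × Bbhh — consider each gene separately:
coat color: Bb × Bb → 1 BB, 2 Bb, 1 bb → 3 B_ : 1 bb (out of 4)
face color: Hh × hh → 2 Hh, 2 hh → 2 H_ : 2 hh (out of 4)
Looking for: black (B_) and solid (hh)
P(black) = 3/4, P(solid) = 2/4
P(both) = 3/4 × 2/4 = 6/16 = 3/8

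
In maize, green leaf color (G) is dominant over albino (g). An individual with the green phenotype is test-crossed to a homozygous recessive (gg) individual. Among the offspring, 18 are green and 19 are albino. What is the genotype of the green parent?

Test cross: ? × gg
Offspring: 18 green, 19 albino — approximately 1:1.
A 1:1 ratio in a test cross indicates the unknown parent is heterozygous (Gg).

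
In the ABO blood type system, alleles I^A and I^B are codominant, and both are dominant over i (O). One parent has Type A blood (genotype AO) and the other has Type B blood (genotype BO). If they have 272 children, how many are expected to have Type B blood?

Cross: AO × BO
Possible offspring genotypes: 1 AB, 1 AO, 1 BO, 1 OO
Blood type counts: 1 Type AB, 1 Type A, 1 Type B, 1 Type O
Probability of Type B: 1/4
Expected count = 1/4 × 272 = 68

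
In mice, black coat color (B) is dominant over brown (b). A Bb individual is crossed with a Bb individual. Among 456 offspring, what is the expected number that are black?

Punnett square for Bb × Bb:
Offspring genotypes: 1 BB, 2 Bb, 1 bb
black: 3, brown: 1
black: 3 out of 4 → fraction 3/4
Expected count = 3/4 × 456 = 342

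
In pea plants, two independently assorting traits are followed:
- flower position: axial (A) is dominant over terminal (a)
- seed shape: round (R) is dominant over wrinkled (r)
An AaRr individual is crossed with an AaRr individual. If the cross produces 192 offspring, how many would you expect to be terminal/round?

Dihybrid cross AaRr × AaRr — consider each gene separately:
flower position: Aa × Aa → 1 AA, 2 Aa, 1 aa → 3 A_ : 1 aa (out of 4)
seed shape: Rr × Rr → 1 RR, 2 Rr, 1 rr → 3 R_ : 1 rr (out of 4)
Combine (counts out of 4 × 4 = 16): axial/round (A_R_) = 3×3 = 9; axial/wrinkled (A_rr) = 3×1 = 3; terminal/round (aaR_) = 1×3 = 3; terminal/wrinkled (aarr) = 1×1 = 1
Phenotype counts (out of 16): 9 axial/round, 3 axial/wrinkled, 3 terminal/round, 1 terminal/wrinkled
terminal/round: 3 out of 16 → fraction 3/16
Expected count = 3/16 × 192 = 36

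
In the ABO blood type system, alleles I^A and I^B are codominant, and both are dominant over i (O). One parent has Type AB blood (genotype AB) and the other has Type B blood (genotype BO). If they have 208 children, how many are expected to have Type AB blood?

Cross: AB × BO
Possible offspring genotypes: 1 AB, 1 AO, 1 BB, 1 BO
Blood type counts: 1 Type AB, 1 Type A, 2 Type B
Probability of Type AB: 1/4
Expected count = 1/4 × 208 = 52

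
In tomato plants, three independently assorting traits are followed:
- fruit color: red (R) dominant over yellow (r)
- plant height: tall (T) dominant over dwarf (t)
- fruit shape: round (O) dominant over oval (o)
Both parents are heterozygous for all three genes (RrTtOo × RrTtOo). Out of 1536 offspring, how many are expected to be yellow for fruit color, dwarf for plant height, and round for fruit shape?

Trihybrid cross: RrTtOo × RrTtOo
Each trait segregates independently with a 3:1 phenotypic ratio, so each gene contributes 3/4 (dominant) or 1/4 (recessive).
Target: yellow (fruit color), dwarf (plant height), round (fruit shape)
Probability = product of independent per-trait probabilities
= 1/4 × 1/4 × 3/4 = 3/64
Expected count = 3/64 × 1536 = 72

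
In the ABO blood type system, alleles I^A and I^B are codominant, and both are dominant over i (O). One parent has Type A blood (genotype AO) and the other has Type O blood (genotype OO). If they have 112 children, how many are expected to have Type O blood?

Cross: AO × OO
Possible offspring genotypes: 2 AO, 2 OO
Blood type counts: 2 Type A, 2 Type O
Probability of Type O: 2/4 = 1/2
Expected count = 1/2 × 112 = 56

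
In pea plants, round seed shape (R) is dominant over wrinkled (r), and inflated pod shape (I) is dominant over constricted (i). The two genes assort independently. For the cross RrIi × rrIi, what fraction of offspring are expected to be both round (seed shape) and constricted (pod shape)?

Dihybrid cross RrIi × rrIi — consider each gene separately:
seed shape: Rr × rr → 2 Rr, 2 rr → 2 R_ : 2 rr (out of 4)
pod shape: Ii × Ii → 1 II, 2 Ii, 1 ii → 3 I_ : 1 ii (out of 4)
Looking for: round (R_) and constricted (ii)
P(round) = 2/4, P(constricted) = 1/4
P(both) = 2/4 × 1/4 = 2/16 = 1/8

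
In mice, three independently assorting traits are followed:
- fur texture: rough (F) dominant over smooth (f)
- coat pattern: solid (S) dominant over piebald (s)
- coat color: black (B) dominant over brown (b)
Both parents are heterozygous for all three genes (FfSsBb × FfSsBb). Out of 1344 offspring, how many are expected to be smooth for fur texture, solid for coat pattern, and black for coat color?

Trihybrid cross: FfSsBb × FfSsBb
Each trait segregates independently with a 3:1 phenotypic ratio, so each gene contributes 3/4 (dominant) or 1/4 (recessive).
Target: smooth (fur texture), solid (coat pattern), black (coat color)
Probability = product of independent per-trait probabilities
= 1/4 × 3/4 × 3/4 = 9/64
Expected count = 9/64 × 1344 = 189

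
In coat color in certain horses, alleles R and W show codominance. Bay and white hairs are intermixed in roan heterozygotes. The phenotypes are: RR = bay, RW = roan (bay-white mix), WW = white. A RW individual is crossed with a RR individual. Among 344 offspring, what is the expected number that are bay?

Punnett square for RW × RR:
Offspring genotypes: 2 RR, 2 RW
Phenotype counts: 2 bay, 2 roan (bay-white mix)
bay: 2 out of 4 → fraction 1/2
Expected count = 1/2 × 344 = 172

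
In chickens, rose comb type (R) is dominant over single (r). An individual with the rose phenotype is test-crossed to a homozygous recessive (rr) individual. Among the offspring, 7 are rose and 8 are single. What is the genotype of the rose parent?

Test cross: ? × rr
Offspring: 7 rose, 8 single — approximately 1:1.
A 1:1 ratio in a test cross indicates the unknown parent is heterozygous (Rr).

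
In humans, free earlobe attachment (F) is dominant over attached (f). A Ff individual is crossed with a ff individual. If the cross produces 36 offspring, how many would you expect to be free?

Punnett square for Ff × ff:
Offspring genotypes: 2 Ff, 2 ff
free: 2, attached: 2
free: 2 out of 4 → fraction 1/2
Expected count = 1/2 × 36 = 18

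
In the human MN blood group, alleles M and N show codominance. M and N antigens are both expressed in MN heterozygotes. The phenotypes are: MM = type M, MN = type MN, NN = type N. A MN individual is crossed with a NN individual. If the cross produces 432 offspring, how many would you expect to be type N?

Punnett square for MN × NN:
Offspring genotypes: 2 MN, 2 NN
Phenotype counts: 2 type MN, 2 type N
type N: 2 out of 4 → fraction 1/2
Expected count = 1/2 × 432 = 216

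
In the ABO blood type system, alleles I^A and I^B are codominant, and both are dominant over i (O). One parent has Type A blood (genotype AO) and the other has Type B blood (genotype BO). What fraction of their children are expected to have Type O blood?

Cross: AO × BO
Possible offspring genotypes: 1 AB, 1 AO, 1 BO, 1 OO
Blood type counts: 1 Type AB, 1 Type A, 1 Type B, 1 Type O
Probability of Type O: 1/4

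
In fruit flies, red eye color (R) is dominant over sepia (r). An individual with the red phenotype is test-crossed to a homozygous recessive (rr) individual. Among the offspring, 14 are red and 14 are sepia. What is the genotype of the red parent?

Test cross: ? × rr
Offspring: 14 red, 14 sepia — approximately 1:1.
A 1:1 ratio in a test cross indicates the unknown parent is heterozygous (Rr).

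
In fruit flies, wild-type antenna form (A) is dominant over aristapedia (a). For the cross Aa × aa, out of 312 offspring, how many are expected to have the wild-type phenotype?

Punnett square for Aa × aa:
Offspring genotypes: 2 Aa, 2 aa
Total offspring: 4
Count with target: 2
Probability: 2/4 = 1/2
Expected count = 1/2 × 312 = 156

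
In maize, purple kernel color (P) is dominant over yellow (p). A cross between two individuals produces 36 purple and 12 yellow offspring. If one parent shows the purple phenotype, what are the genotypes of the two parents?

Observed offspring: 36 purple, 12 yellow
The observed ratio simplifies to 3:1. Yellow (pp) offspring appear, so each parent must contribute one p allele. The parent stated to show purple carries P, so it is Pp. The other parent is then either Pp or pp: Pp × pp would give a 1:1 split, whereas Pp × Pp gives 3:1 — matching the data. So both parents are heterozygous (Pp × Pp).
Parent genotypes: Pp × Pp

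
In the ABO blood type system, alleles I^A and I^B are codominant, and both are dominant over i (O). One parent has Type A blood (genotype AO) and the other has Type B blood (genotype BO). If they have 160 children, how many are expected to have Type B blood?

Cross: AO × BO
Possible offspring genotypes: 1 AB, 1 AO, 1 BO, 1 OO
Blood type counts: 1 Type AB, 1 Type A, 1 Type B, 1 Type O
Probability of Type B: 1/4
Expected count = 1/4 × 160 = 40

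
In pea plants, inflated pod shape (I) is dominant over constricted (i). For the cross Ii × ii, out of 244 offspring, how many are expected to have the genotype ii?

Punnett square for Ii × ii:
Offspring genotypes: 2 Ii, 2 ii
Total offspring: 4
Count with target: 2
Probability: 2/4 = 1/2
Expected count = 1/2 × 244 = 122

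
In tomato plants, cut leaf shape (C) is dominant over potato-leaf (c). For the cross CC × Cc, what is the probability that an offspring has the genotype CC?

Punnett square for CC × Cc:
Offspring genotypes: 2 CC, 2 Cc
Total offspring: 4
Count with target: 2
Probability: 2/4 = 1/2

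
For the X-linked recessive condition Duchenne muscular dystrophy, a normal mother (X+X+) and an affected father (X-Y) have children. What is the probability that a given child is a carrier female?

Cross: X+X+ × X-Y
Offspring: 2 X+X-, 2 X+Y
Probability of a carrier female: 2/4 = 1/2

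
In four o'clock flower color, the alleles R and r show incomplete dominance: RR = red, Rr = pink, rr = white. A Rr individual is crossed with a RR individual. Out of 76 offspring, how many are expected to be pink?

Punnett square for Rr × RR:
Offspring genotypes: 2 RR, 2 Rr
Phenotype counts: 2 red, 2 pink
pink: 2 out of 4 → fraction 1/2
Expected count = 1/2 × 76 = 38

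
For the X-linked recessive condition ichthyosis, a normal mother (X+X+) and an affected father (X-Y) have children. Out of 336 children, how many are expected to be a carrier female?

Cross: X+X+ × X-Y
Offspring: 2 X+X-, 2 X+Y
Probability of a carrier female: 2/4 = 1/2
Expected count = 1/2 × 336 = 168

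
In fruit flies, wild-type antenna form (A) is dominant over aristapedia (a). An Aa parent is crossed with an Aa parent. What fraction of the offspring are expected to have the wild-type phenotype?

Punnett square for Aa × Aa:
Offspring genotypes: 1 AA, 2 Aa, 1 aa
Total offspring: 4
Count with target: 3
Probability: 3/4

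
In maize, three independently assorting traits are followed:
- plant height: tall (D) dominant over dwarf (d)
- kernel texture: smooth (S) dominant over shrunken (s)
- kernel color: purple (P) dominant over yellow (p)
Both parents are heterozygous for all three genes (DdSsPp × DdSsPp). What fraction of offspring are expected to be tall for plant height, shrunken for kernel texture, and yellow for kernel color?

Trihybrid cross: DdSsPp × DdSsPp
Each trait segregates independently with a 3:1 phenotypic ratio, so each gene contributes 3/4 (dominant) or 1/4 (recessive).
Target: tall (plant height), shrunken (kernel texture), yellow (kernel color)
Probability = product of independent per-trait probabilities
= 3/4 × 1/4 × 1/4 = 3/64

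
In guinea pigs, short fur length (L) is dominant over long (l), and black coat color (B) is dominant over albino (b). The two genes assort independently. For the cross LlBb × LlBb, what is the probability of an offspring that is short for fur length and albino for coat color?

Dihybrid cross LlBb × LlBb — consider each gene separately:
fur length: Ll × Ll → 1 LL, 2 Ll, 1 ll → 3 L_ : 1 ll (out of 4)
coat color: Bb × Bb → 1 BB, 2 Bb, 1 bb → 3 B_ : 1 bb (out of 4)
Looking for: short (L_) and albino (bb)
P(short) = 3/4, P(albino) = 1/4
P(both) = 3/4 × 1/4 = 3/16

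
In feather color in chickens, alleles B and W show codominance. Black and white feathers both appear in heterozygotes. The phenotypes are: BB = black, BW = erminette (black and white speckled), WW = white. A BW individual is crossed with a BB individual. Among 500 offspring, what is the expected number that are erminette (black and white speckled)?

Punnett square for BW × BB:
Offspring genotypes: 2 BB, 2 BW
Phenotype counts: 2 black, 2 erminette (black and white speckled)
erminette (black and white speckled): 2 out of 4 → fraction 1/2
Expected count = 1/2 × 500 = 250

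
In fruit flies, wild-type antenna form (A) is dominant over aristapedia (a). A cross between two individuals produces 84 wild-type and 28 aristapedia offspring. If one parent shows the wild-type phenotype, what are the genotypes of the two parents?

Observed offspring: 84 wild-type, 28 aristapedia
The observed ratio simplifies to 3:1. Aristapedia (aa) offspring appear, so each parent must contribute one a allele. The parent stated to show wild-type carries A, so it is Aa. The other parent is then either Aa or aa: Aa × aa would give a 1:1 split, whereas Aa × Aa gives 3:1 — matching the data. So both parents are heterozygous (Aa × Aa).
Parent genotypes: Aa × Aa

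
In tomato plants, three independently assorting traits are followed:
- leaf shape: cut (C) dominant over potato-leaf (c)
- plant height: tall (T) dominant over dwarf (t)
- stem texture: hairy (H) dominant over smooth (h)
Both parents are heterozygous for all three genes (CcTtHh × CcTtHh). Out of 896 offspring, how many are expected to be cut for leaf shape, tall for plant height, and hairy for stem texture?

Trihybrid cross: CcTtHh × CcTtHh
Each trait segregates independently with a 3:1 phenotypic ratio, so each gene contributes 3/4 (dominant) or 1/4 (recessive).
Target: cut (leaf shape), tall (plant height), hairy (stem texture)
Probability = product of independent per-trait probabilities
= 3/4 × 3/4 × 3/4 = 27/64
Expected count = 27/64 × 896 = 378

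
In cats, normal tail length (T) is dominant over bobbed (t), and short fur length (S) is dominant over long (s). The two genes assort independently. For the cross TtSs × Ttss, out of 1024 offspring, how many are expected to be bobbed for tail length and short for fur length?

Dihybrid cross TtSs × Ttss — consider each gene separately:
tail length: Tt × Tt → 1 TT, 2 Tt, 1 tt → 3 T_ : 1 tt (out of 4)
fur length: Ss × ss → 2 Ss, 2 ss → 2 S_ : 2 ss (out of 4)
Looking for: bobbed (tt) and short (S_)
P(bobbed) = 1/4, P(short) = 2/4
P(both) = 1/4 × 2/4 = 2/16 = 1/8
Expected count = 1/8 × 1024 = 128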